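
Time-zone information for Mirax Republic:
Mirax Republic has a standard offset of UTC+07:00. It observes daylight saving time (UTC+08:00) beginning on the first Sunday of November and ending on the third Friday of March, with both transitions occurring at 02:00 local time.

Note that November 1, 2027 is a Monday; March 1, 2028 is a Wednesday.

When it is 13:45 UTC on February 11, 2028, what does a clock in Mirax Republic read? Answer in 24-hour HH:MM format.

21:45

1 November 2027 is a Monday, so the first Sunday is November 7.
1 March 2028 is a Wednesday, so the first Friday is March 3 and the third is March 17.
At the standard offset (UTC+07:00), 13:45 UTC + 7h = 20:45 Mirax Republic standard time.
The standard-time date in Mirax Republic, February 11, 2028, falls between 7 November 2027 and 17 March 2028, so daylight saving is in effect and Mirax Republic is at UTC+08:00.
13:45 UTC + 8h = 21:45 local.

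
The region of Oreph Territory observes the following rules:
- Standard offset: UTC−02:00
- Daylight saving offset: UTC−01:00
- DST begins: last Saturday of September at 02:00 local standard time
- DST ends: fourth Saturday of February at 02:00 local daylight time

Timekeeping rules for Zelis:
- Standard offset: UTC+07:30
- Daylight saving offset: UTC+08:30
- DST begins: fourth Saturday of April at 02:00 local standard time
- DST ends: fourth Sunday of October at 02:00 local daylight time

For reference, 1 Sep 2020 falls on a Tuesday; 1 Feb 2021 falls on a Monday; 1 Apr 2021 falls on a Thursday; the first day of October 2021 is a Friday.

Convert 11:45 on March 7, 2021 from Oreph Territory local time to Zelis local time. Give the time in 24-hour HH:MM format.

21:15

1 September 2020 is a Tuesday, so Saturdays fall on 5, 12, 19, 26; the last is September 26.
1 February 2021 is a Monday, so the first Saturday is February 6 and the fourth is February 27.
Daylight saving runs 26 September 2020 – 27 February 2021; March 7, 2021 is outside that window, so Oreph Territory is on standard time at UTC−02:00.
11:45 Oreph Territory + 2h = 13:45 UTC.
1 April 2021 is a Thursday, so the first Saturday is April 3 and the fourth is April 24.
1 October 2021 is a Friday, so the first Sunday is October 3 and the fourth is October 24.
At the standard offset (UTC+07:30), 13:45 UTC + 7h30m = 21:15 Zelis standard time.
The standard-time date in Zelis, March 7, 2021, is outside the daylight-saving period (24 April – 24 October), so Zelis is on standard time, UTC+07:30.
13:45 UTC + 7h30m = 21:15 Zelis.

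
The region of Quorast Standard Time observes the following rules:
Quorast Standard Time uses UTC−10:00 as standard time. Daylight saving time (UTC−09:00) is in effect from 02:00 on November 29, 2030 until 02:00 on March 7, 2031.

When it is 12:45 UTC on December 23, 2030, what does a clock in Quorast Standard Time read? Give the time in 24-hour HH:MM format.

At the standard offset (UTC−10:00), 12:45 UTC − 10h = 02:45 Quorast Standard Time standard time.
The standard-time date in Quorast Standard Time, December 23, 2030, falls between 29 November 2030 and 7 March 2031, so daylight saving is in effect and Quorast Standard Time is at UTC−09:00.
12:45 UTC − 9h = 03:45 local.

03:45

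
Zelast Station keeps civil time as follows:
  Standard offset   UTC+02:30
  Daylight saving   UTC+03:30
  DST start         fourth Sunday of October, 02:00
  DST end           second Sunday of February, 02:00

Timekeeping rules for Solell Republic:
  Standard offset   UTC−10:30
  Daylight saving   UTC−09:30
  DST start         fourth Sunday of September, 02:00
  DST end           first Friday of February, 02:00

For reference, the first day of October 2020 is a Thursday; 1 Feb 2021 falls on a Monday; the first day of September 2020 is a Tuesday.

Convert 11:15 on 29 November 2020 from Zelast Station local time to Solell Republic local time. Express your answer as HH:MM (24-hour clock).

1 October 2020 is a Thursday, so the first Sunday is October 4 and the fourth is October 25.
1 February 2021 is a Monday, so the first Sunday is February 7 and the second is February 14.
Daylight saving runs 25 October 2020 – 14 February 2021; 29 November 2020 is inside that window, so Zelast Station is at UTC+03:30.
11:15 Zelast Station − 3h30m = 07:45 UTC.
1 September 2020 is a Tuesday, so the first Sunday is September 6 and the fourth is September 27.
1 February 2021 is a Monday, so the first Friday is February 5.
At the standard offset (UTC−10:30), 07:45 UTC − 10h30m = 21:15 Solell Republic standard time (rolling into the previous day, 28 November 2020).
The standard-time date in Solell Republic, 28 November 2020, lies within the daylight-saving period (27 September 2020 – 5 February 2021), so Solell Republic is on daylight time, UTC−09:30.
07:45 UTC − 9h30m = 22:15 Solell Republic (rolling into the previous day, 28 November 2020).

22:15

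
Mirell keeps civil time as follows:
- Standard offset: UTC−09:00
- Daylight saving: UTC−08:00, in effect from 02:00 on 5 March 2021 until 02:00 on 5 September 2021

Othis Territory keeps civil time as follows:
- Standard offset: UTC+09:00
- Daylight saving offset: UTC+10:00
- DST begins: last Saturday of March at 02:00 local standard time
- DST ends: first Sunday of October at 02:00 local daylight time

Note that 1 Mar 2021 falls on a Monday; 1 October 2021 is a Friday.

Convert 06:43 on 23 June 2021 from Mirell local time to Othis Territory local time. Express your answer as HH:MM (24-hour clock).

00:43

Daylight saving runs 5 March – 5 September; 23 June 2021 is inside that window, so Mirell is at UTC−08:00.
06:43 Mirell + 8h = 14:43 UTC.
1 March 2021 is a Monday, so Saturdays fall on 6, 13, 20, 27; the last is March 27.
1 October 2021 is a Friday, so the first Sunday is October 3.
At the standard offset (UTC+09:00), 14:43 UTC + 9h = 23:43 Othis Territory standard time.
The standard-time date in Othis Territory, 23 June 2021, falls between 27 March and 3 October, so daylight saving is in effect and Othis Territory is at UTC+10:00.
14:43 UTC + 10h = 00:43 Othis Territory (rolling into the next day, 24 June 2021).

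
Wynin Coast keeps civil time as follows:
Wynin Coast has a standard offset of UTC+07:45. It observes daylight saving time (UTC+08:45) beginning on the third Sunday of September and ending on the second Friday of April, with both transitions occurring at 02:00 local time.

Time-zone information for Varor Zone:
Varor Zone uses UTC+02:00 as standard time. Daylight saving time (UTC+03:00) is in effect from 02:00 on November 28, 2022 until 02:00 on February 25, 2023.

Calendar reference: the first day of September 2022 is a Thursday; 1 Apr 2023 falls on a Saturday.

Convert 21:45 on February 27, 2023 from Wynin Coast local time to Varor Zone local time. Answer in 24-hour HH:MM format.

1 September 2022 is a Thursday, so the first Sunday is September 4 and the third is September 18.
1 April 2023 is a Saturday, so the first Friday is April 7 and the second is April 14.
Daylight saving runs 18 September 2022 – 14 April 2023; February 27, 2023 is inside that window, so Wynin Coast is at UTC+08:45.
21:45 Wynin Coast − 8h45m = 13:00 UTC.
At the standard offset (UTC+02:00), 13:00 UTC + 2h = 15:00 Varor Zone standard time.
Daylight saving runs 28 November 2022 – 25 February 2023; the standard-time date in Varor Zone, February 27, 2023, is outside that window, so Varor Zone is on standard time at UTC+02:00.
13:00 UTC + 2h = 15:00 Varor Zone.

15:00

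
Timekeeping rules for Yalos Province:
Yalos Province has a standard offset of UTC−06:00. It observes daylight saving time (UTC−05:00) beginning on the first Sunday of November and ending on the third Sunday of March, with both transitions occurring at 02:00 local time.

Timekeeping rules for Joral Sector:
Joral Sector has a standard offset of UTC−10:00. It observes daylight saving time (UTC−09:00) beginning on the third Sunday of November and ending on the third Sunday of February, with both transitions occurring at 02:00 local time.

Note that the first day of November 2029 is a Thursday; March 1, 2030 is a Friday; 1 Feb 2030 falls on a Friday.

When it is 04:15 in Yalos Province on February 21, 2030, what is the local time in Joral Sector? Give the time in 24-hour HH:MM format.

23:15

1 November 2029 is a Thursday, so the first Sunday is November 4.
1 March 2030 is a Friday, so the first Sunday is March 3 and the third is March 17.
February 21, 2030 falls between 4 November 2029 and 17 March 2030, so daylight saving is in effect and Yalos Province is at UTC−05:00.
04:15 Yalos Province + 5h = 09:15 UTC.
1 November 2029 is a Thursday, so the first Sunday is November 4 and the third is November 18.
1 February 2030 is a Friday, so the first Sunday is February 3 and the third is February 17.
At the standard offset (UTC−10:00), 09:15 UTC − 10h = 23:15 Joral Sector standard time (rolling into the previous day, 20 February 2030).
Daylight saving runs 18 November 2029 – 17 February 2030; the standard-time date in Joral Sector, February 20, 2030, is outside that window, so Joral Sector is on standard time at UTC−10:00.
09:15 UTC − 10h = 23:15 Joral Sector (rolling into the previous day, 20 February 2030).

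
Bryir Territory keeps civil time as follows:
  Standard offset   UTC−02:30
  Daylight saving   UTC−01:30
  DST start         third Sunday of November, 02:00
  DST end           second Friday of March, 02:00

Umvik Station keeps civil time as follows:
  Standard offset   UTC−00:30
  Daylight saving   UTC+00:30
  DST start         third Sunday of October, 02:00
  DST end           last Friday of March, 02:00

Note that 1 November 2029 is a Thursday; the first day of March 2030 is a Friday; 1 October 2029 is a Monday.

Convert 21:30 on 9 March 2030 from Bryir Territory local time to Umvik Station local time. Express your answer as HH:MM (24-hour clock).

00:30

1 November 2029 is a Thursday, so the first Sunday is November 4 and the third is November 18.
1 March 2030 is a Friday, so the first Friday is March 1 and the second is March 8.
9 March 2030 is outside the daylight-saving period (18 November 2029 – 8 March 2030), so Bryir Territory is on standard time, UTC−02:30.
21:30 Bryir Territory + 2h30m = 00:00 UTC (rolling into the next day, 10 March 2030).
1 October 2029 is a Monday, so the first Sunday is October 7 and the third is October 21.
1 March 2030 is a Friday, so Fridays fall on 1, 8, 15, 22, 29; the last is March 29.
At the standard offset (UTC−00:30), 00:00 UTC − 0h30m = 23:30 Umvik Station standard time (rolling into the previous day, 9 March 2030).
The standard-time date in Umvik Station, 9 March 2030, falls between 21 October 2029 and 29 March 2030, so daylight saving is in effect and Umvik Station is at UTC+00:30.
00:00 UTC + 0h30m = 00:30 Umvik Station.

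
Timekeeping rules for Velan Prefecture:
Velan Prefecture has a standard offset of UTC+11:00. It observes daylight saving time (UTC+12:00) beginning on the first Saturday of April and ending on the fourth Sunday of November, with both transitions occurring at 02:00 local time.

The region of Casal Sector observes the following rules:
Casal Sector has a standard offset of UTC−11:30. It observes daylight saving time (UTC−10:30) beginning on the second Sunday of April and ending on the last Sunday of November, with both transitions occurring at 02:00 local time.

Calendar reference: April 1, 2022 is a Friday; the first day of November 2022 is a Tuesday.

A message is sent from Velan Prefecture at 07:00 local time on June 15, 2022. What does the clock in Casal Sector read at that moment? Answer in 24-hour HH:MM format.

08:30

1 April 2022 is a Friday, so the first Saturday is April 2.
1 November 2022 is a Tuesday, so the first Sunday is November 6 and the fourth is November 27.
June 15, 2022 lies within the daylight-saving period (2 April – 27 November), so Velan Prefecture is on daylight time, UTC+12:00.
07:00 Velan Prefecture − 12h = 19:00 UTC (rolling into the previous day, 14 June 2022).
1 April 2022 is a Friday, so the first Sunday is April 3 and the second is April 10.
1 November 2022 is a Tuesday, so Sundays fall on 6, 13, 20, 27; the last is November 27.
At the standard offset (UTC−11:30), 19:00 UTC − 11h30m = 07:30 Casal Sector standard time.
Daylight saving runs 10 April – 27 November; the standard-time date in Casal Sector, June 14, 2022, is inside that window, so Casal Sector is at UTC−10:30.
19:00 UTC − 10h30m = 08:30 Casal Sector.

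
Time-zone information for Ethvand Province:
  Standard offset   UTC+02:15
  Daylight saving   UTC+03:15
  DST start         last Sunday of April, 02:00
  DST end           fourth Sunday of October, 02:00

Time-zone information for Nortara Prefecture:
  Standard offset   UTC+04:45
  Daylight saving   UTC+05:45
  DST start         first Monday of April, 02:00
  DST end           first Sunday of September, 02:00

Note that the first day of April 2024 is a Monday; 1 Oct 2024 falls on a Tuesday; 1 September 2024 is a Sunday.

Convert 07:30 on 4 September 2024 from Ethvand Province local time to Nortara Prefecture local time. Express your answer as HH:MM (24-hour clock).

1 April 2024 is a Monday, so Sundays fall on 7, 14, 21, 28; the last is April 28.
1 October 2024 is a Tuesday, so the first Sunday is October 6 and the fourth is October 27.
Daylight saving runs 28 April – 27 October; 4 September 2024 is inside that window, so Ethvand Province is at UTC+03:15.
07:30 Ethvand Province − 3h15m = 04:15 UTC.
1 April 2024 is a Monday, so the first Monday is April 1.
1 September 2024 is a Sunday, so the first Sunday is September 1.
At the standard offset (UTC+04:45), 04:15 UTC + 4h45m = 09:00 Nortara Prefecture standard time.
Daylight saving runs 1 April – 1 September; the standard-time date in Nortara Prefecture, 4 September 2024, is outside that window, so Nortara Prefecture is on standard time at UTC+04:45.
04:15 UTC + 4h45m = 09:00 Nortara Prefecture.

09:00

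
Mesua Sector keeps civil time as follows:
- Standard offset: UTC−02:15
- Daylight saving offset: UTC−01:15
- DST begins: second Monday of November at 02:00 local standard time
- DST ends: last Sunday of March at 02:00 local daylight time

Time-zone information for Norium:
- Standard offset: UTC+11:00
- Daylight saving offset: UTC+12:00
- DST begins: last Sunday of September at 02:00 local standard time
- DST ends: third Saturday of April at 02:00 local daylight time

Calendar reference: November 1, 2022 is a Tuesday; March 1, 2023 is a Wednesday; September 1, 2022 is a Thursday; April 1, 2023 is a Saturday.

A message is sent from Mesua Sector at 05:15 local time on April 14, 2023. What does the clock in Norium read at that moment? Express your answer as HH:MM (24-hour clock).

19:30

1 November 2022 is a Tuesday, so the first Monday is November 7 and the second is November 14.
1 March 2023 is a Wednesday, so Sundays fall on 5, 12, 19, 26; the last is March 26.
Daylight saving runs 14 November 2022 – 26 March 2023; April 14, 2023 is outside that window, so Mesua Sector is on standard time at UTC−02:15.
05:15 Mesua Sector + 2h15m = 07:30 UTC.
1 September 2022 is a Thursday, so Sundays fall on 4, 11, 18, 25; the last is September 25.
1 April 2023 is a Saturday, so the first Saturday is April 1 and the third is April 15.
At the standard offset (UTC+11:00), 07:30 UTC + 11h = 18:30 Norium standard time.
The standard-time date in Norium, April 14, 2023, falls between 25 September 2022 and 15 April 2023, so daylight saving is in effect and Norium is at UTC+12:00.
07:30 UTC + 12h = 19:30 Norium.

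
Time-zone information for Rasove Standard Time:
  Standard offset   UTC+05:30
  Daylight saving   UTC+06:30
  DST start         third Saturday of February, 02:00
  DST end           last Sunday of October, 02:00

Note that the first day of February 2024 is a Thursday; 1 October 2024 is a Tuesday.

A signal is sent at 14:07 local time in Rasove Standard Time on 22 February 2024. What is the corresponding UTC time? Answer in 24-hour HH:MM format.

07:37

1 February 2024 is a Thursday, so the first Saturday is February 3 and the third is February 17.
1 October 2024 is a Tuesday, so Sundays fall on 6, 13, 20, 27; the last is October 27.
22 February 2024 lies within the daylight-saving period (17 February – 27 October), so Rasove Standard Time is on daylight time, UTC+06:30.
14:07 local − 6h30m = 07:37 UTC.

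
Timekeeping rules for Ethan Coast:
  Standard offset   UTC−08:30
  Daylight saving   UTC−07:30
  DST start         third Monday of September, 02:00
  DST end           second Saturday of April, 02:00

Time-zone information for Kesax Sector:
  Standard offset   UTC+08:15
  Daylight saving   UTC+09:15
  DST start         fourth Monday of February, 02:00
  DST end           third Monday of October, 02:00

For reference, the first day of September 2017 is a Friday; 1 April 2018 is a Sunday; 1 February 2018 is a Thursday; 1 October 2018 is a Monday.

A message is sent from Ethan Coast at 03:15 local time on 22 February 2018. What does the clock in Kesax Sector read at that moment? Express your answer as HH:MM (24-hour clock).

19:00

1 September 2017 is a Friday, so the first Monday is September 4 and the third is September 18.
1 April 2018 is a Sunday, so the first Saturday is April 7 and the second is April 14.
Daylight saving runs 18 September 2017 – 14 April 2018; 22 February 2018 is inside that window, so Ethan Coast is at UTC−07:30.
03:15 Ethan Coast + 7h30m = 10:45 UTC.
1 February 2018 is a Thursday, so the first Monday is February 5 and the fourth is February 26.
1 October 2018 is a Monday, so the first Monday is October 1 and the third is October 15.
At the standard offset (UTC+08:15), 10:45 UTC + 8h15m = 19:00 Kesax Sector standard time.
Daylight saving runs 26 February – 15 October; the standard-time date in Kesax Sector, 22 February 2018, is outside that window, so Kesax Sector is on standard time at UTC+08:15.
10:45 UTC + 8h15m = 19:00 Kesax Sector.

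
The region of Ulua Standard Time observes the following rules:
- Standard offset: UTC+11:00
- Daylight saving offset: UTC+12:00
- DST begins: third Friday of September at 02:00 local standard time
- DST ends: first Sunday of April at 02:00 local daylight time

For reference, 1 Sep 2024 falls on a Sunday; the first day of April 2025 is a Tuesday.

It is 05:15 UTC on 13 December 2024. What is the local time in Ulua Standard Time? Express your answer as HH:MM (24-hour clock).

1 September 2024 is a Sunday, so the first Friday is September 6 and the third is September 20.
1 April 2025 is a Tuesday, so the first Sunday is April 6.
At the standard offset (UTC+11:00), 05:15 UTC + 11h = 16:15 Ulua Standard Time standard time.
The standard-time date in Ulua Standard Time, 13 December 2024, falls between 20 September 2024 and 6 April 2025, so daylight saving is in effect and Ulua Standard Time is at UTC+12:00.
05:15 UTC + 12h = 17:15 local.

17:15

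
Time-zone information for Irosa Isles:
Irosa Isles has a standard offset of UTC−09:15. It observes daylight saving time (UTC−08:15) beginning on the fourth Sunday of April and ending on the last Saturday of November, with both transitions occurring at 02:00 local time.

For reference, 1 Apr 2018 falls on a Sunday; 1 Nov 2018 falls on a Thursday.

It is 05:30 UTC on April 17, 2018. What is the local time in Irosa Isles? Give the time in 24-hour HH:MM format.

20:15

1 April 2018 is a Sunday, so the first Sunday is April 1 and the fourth is April 22.
1 November 2018 is a Thursday, so Saturdays fall on 3, 10, 17, 24; the last is November 24.
At the standard offset (UTC−09:15), 05:30 UTC − 9h15m = 20:15 Irosa Isles standard time (rolling into the previous day, 16 April 2018).
The standard-time date in Irosa Isles, April 16, 2018, does not fall between 22 April and 24 November, so daylight saving is not in effect and Irosa Isles is at UTC−09:15.
05:30 UTC − 9h15m = 20:15 local (rolling into the previous day, 16 April 2018).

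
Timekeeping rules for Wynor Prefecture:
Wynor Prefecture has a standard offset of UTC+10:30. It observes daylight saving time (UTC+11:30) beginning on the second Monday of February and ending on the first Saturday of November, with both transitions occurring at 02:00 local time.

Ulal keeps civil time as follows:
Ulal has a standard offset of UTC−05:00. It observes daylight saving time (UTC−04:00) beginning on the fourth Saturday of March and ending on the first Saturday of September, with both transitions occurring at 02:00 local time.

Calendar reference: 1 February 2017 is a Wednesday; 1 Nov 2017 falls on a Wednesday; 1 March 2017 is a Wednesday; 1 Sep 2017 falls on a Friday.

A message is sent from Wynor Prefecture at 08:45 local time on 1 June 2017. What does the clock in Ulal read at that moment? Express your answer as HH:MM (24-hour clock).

1 February 2017 is a Wednesday, so the first Monday is February 6 and the second is February 13.
1 November 2017 is a Wednesday, so the first Saturday is November 4.
Daylight saving runs 13 February – 4 November; 1 June 2017 is inside that window, so Wynor Prefecture is at UTC+11:30.
08:45 Wynor Prefecture − 11h30m = 21:15 UTC (rolling into the previous day, 31 May 2017).
1 March 2017 is a Wednesday, so the first Saturday is March 4 and the fourth is March 25.
1 September 2017 is a Friday, so the first Saturday is September 2.
At the standard offset (UTC−05:00), 21:15 UTC − 5h = 16:15 Ulal standard time.
The standard-time date in Ulal, 31 May 2017, lies within the daylight-saving period (25 March – 2 September), so Ulal is on daylight time, UTC−04:00.
21:15 UTC − 4h = 17:15 Ulal.

17:15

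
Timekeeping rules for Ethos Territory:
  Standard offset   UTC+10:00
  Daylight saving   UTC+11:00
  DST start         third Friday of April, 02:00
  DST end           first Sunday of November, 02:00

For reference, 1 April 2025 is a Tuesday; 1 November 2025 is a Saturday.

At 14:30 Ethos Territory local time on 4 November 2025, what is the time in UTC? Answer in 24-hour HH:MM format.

04:30

1 April 2025 is a Tuesday, so the first Friday is April 4 and the third is April 18.
1 November 2025 is a Saturday, so the first Sunday is November 2.
4 November 2025 is outside the daylight-saving period (18 April – 2 November), so Ethos Territory is on standard time, UTC+10:00.
14:30 local − 10h = 04:30 UTC.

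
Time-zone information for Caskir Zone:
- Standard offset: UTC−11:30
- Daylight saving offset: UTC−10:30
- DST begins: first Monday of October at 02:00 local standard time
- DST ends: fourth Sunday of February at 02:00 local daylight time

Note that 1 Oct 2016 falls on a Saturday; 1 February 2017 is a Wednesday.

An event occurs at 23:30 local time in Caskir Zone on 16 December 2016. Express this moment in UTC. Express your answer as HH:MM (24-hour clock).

10:00

1 October 2016 is a Saturday, so the first Monday is October 3.
1 February 2017 is a Wednesday, so the first Sunday is February 5 and the fourth is February 26.
16 December 2016 falls between 3 October 2016 and 26 February 2017, so daylight saving is in effect and Caskir Zone is at UTC−10:30.
23:30 local + 10h30m = 10:00 UTC (rolling into the next day, 17 December 2016).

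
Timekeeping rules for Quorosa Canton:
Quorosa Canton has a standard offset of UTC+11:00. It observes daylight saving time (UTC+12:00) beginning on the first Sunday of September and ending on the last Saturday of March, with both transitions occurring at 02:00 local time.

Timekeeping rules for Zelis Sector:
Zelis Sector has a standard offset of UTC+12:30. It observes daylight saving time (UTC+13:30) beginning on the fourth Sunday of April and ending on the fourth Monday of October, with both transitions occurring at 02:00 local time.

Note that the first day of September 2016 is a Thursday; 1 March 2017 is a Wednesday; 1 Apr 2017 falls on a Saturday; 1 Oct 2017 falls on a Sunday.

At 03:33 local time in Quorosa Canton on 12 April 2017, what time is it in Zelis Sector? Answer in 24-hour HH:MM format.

05:03

1 September 2016 is a Thursday, so the first Sunday is September 4.
1 March 2017 is a Wednesday, so Saturdays fall on 4, 11, 18, 25; the last is March 25.
Daylight saving runs 4 September 2016 – 25 March 2017; 12 April 2017 is outside that window, so Quorosa Canton is on standard time at UTC+11:00.
03:33 Quorosa Canton − 11h = 16:33 UTC (rolling into the previous day, 11 April 2017).
1 April 2017 is a Saturday, so the first Sunday is April 2 and the fourth is April 23.
1 October 2017 is a Sunday, so the first Monday is October 2 and the fourth is October 23.
At the standard offset (UTC+12:30), 16:33 UTC + 12h30m = 05:03 Zelis Sector standard time (rolling into the next day, 12 April 2017).
Daylight saving runs 23 April – 23 October; the standard-time date in Zelis Sector, 12 April 2017, is outside that window, so Zelis Sector is on standard time at UTC+12:30.
16:33 UTC + 12h30m = 05:03 Zelis Sector (rolling into the next day, 12 April 2017).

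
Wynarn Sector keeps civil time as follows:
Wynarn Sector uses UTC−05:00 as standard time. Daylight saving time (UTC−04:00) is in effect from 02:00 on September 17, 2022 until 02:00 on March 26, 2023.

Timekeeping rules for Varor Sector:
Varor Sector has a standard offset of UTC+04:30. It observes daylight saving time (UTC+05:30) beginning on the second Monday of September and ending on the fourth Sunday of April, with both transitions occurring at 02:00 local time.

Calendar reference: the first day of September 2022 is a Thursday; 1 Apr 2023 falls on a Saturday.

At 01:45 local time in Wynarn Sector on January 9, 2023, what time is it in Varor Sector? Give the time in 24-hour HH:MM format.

11:15

Daylight saving runs 17 September 2022 – 26 March 2023; January 9, 2023 is inside that window, so Wynarn Sector is at UTC−04:00.
01:45 Wynarn Sector + 4h = 05:45 UTC.
1 September 2022 is a Thursday, so the first Monday is September 5 and the second is September 12.
1 April 2023 is a Saturday, so the first Sunday is April 2 and the fourth is April 23.
At the standard offset (UTC+04:30), 05:45 UTC + 4h30m = 10:15 Varor Sector standard time.
Daylight saving runs 12 September 2022 – 23 April 2023; the standard-time date in Varor Sector, January 9, 2023, is inside that window, so Varor Sector is at UTC+05:30.
05:45 UTC + 5h30m = 11:15 Varor Sector.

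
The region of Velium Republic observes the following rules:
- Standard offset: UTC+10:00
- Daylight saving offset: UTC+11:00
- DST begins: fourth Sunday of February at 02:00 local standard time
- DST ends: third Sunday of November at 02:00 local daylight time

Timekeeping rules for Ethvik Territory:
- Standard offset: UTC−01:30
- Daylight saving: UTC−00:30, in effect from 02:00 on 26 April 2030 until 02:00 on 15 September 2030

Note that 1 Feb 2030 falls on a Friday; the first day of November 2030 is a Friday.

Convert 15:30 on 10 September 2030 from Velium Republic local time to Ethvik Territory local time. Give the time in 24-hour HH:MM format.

04:00

1 February 2030 is a Friday, so the first Sunday is February 3 and the fourth is February 24.
1 November 2030 is a Friday, so the first Sunday is November 3 and the third is November 17.
10 September 2030 falls between 24 February and 17 November, so daylight saving is in effect and Velium Republic is at UTC+11:00.
15:30 Velium Republic − 11h = 04:30 UTC.
At the standard offset (UTC−01:30), 04:30 UTC − 1h30m = 03:00 Ethvik Territory standard time.
The standard-time date in Ethvik Territory, 10 September 2030, lies within the daylight-saving period (26 April – 15 September), so Ethvik Territory is on daylight time, UTC−00:30.
04:30 UTC − 0h30m = 04:00 Ethvik Territory.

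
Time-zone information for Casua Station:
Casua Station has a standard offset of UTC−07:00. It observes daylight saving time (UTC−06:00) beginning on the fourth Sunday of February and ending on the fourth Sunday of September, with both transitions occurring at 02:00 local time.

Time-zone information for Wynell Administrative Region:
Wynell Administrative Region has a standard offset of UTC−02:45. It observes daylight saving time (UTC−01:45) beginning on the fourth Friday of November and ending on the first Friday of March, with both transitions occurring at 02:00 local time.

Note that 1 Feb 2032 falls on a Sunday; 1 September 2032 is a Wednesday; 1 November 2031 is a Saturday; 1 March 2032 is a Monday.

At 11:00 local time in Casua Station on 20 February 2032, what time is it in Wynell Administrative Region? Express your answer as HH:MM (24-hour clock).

16:15

1 February 2032 is a Sunday, so the first Sunday is February 1 and the fourth is February 22.
1 September 2032 is a Wednesday, so the first Sunday is September 5 and the fourth is September 26.
20 February 2032 is outside the daylight-saving period (22 February – 26 September), so Casua Station is on standard time, UTC−07:00.
11:00 Casua Station + 7h = 18:00 UTC.
1 November 2031 is a Saturday, so the first Friday is November 7 and the fourth is November 28.
1 March 2032 is a Monday, so the first Friday is March 5.
At the standard offset (UTC−02:45), 18:00 UTC − 2h45m = 15:15 Wynell Administrative Region standard time.
The standard-time date in Wynell Administrative Region, 20 February 2032, lies within the daylight-saving period (28 November 2031 – 5 March 2032), so Wynell Administrative Region is on daylight time, UTC−01:45.
18:00 UTC − 1h45m = 16:15 Wynell Administrative Region.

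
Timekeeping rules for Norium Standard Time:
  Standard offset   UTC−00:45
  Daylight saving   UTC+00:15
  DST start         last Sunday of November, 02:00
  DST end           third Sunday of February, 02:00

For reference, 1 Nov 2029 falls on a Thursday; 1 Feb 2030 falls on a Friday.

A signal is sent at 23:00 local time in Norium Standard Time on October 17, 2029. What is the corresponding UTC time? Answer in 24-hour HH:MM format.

23:45

1 November 2029 is a Thursday, so Sundays fall on 4, 11, 18, 25; the last is November 25.
1 February 2030 is a Friday, so the first Sunday is February 3 and the third is February 17.
October 17, 2029 is outside the daylight-saving period (25 November 2029 – 17 February 2030), so Norium Standard Time is on standard time, UTC−00:45.
23:00 local + 0h45m = 23:45 UTC.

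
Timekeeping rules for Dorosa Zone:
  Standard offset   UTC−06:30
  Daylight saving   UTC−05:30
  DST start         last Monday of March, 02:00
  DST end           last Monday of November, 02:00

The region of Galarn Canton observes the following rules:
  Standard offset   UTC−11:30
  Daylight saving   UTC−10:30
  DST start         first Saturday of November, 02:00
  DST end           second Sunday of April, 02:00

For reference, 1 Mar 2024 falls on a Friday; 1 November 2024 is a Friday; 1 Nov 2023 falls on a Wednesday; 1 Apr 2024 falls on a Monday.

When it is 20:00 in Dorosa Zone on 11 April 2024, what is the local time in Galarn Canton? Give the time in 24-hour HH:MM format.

15:00

1 March 2024 is a Friday, so Mondays fall on 4, 11, 18, 25; the last is March 25.
1 November 2024 is a Friday, so Mondays fall on 4, 11, 18, 25; the last is November 25.
11 April 2024 falls between 25 March and 25 November, so daylight saving is in effect and Dorosa Zone is at UTC−05:30.
20:00 Dorosa Zone + 5h30m = 01:30 UTC (rolling into the next day, 12 April 2024).
1 November 2023 is a Wednesday, so the first Saturday is November 4.
1 April 2024 is a Monday, so the first Sunday is April 7 and the second is April 14.
At the standard offset (UTC−11:30), 01:30 UTC − 11h30m = 14:00 Galarn Canton standard time (rolling into the previous day, 11 April 2024).
The standard-time date in Galarn Canton, 11 April 2024, falls between 4 November 2023 and 14 April 2024, so daylight saving is in effect and Galarn Canton is at UTC−10:30.
01:30 UTC − 10h30m = 15:00 Galarn Canton (rolling into the previous day, 11 April 2024).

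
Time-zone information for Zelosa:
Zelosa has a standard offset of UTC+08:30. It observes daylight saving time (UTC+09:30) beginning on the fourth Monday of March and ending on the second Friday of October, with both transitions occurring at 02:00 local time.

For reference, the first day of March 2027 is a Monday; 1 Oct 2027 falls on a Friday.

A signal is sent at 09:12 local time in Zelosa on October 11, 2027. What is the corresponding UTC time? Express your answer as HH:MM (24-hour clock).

1 March 2027 is a Monday, so the first Monday is March 1 and the fourth is March 22.
1 October 2027 is a Friday, so the first Friday is October 1 and the second is October 8.
October 11, 2027 is outside the daylight-saving period (22 March – 8 October), so Zelosa is on standard time, UTC+08:30.
09:12 local − 8h30m = 00:42 UTC.

00:42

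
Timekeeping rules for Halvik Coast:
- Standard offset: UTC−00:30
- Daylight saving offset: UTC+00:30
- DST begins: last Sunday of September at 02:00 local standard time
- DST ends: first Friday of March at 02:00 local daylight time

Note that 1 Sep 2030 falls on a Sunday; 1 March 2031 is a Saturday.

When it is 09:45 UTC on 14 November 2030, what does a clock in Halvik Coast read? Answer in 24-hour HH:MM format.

1 September 2030 is a Sunday, so Sundays fall on 1, 8, 15, 22, 29; the last is September 29.
1 March 2031 is a Saturday, so the first Friday is March 7.
At the standard offset (UTC−00:30), 09:45 UTC − 0h30m = 09:15 Halvik Coast standard time.
The standard-time date in Halvik Coast, 14 November 2030, lies within the daylight-saving period (29 September 2030 – 7 March 2031), so Halvik Coast is on daylight time, UTC+00:30.
09:45 UTC + 0h30m = 10:15 local.

10:15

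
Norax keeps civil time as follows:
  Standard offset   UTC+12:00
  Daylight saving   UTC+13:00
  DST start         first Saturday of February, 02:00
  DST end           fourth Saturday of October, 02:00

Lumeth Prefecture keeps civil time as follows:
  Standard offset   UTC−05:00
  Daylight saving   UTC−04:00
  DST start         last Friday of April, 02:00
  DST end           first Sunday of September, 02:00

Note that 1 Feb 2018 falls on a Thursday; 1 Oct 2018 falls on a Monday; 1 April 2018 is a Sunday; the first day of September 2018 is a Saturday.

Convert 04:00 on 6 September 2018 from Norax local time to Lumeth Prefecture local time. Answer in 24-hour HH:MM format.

10:00

1 February 2018 is a Thursday, so the first Saturday is February 3.
1 October 2018 is a Monday, so the first Saturday is October 6 and the fourth is October 27.
6 September 2018 falls between 3 February and 27 October, so daylight saving is in effect and Norax is at UTC+13:00.
04:00 Norax − 13h = 15:00 UTC (rolling into the previous day, 5 September 2018).
1 April 2018 is a Sunday, so Fridays fall on 6, 13, 20, 27; the last is April 27.
1 September 2018 is a Saturday, so the first Sunday is September 2.
At the standard offset (UTC−05:00), 15:00 UTC − 5h = 10:00 Lumeth Prefecture standard time.
Daylight saving runs 27 April – 2 September; the standard-time date in Lumeth Prefecture, 5 September 2018, is outside that window, so Lumeth Prefecture is on standard time at UTC−05:00.
15:00 UTC − 5h = 10:00 Lumeth Prefecture.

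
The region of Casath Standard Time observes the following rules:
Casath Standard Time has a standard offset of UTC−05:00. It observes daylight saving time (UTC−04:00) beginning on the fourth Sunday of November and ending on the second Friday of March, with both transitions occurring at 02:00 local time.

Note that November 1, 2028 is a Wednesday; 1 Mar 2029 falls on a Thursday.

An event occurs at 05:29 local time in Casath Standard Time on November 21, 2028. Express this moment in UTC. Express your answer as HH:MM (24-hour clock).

1 November 2028 is a Wednesday, so the first Sunday is November 5 and the fourth is November 26.
1 March 2029 is a Thursday, so the first Friday is March 2 and the second is March 9.
November 21, 2028 does not fall between 26 November 2028 and 9 March 2029, so daylight saving is not in effect and Casath Standard Time is at UTC−05:00.
05:29 local + 5h = 10:29 UTC.

10:29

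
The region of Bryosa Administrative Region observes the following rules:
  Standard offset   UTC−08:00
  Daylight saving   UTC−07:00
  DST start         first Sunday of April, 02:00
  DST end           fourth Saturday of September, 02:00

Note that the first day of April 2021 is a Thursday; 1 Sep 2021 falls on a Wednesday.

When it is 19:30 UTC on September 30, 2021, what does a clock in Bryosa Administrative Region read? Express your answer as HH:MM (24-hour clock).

11:30

1 April 2021 is a Thursday, so the first Sunday is April 4.
1 September 2021 is a Wednesday, so the first Saturday is September 4 and the fourth is September 25.
At the standard offset (UTC−08:00), 19:30 UTC − 8h = 11:30 Bryosa Administrative Region standard time.
The standard-time date in Bryosa Administrative Region, September 30, 2021, does not fall between 4 April and 25 September, so daylight saving is not in effect and Bryosa Administrative Region is at UTC−08:00.
19:30 UTC − 8h = 11:30 local.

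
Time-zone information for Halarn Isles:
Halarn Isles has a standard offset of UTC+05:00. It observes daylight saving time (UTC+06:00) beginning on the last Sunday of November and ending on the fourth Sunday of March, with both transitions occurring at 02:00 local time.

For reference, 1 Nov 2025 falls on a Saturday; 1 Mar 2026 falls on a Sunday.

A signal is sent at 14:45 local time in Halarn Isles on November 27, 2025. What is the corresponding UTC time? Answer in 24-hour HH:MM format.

1 November 2025 is a Saturday, so Sundays fall on 2, 9, 16, 23, 30; the last is November 30.
1 March 2026 is a Sunday, so the first Sunday is March 1 and the fourth is March 22.
Daylight saving runs 30 November 2025 – 22 March 2026; November 27, 2025 is outside that window, so Halarn Isles is on standard time at UTC+05:00.
14:45 local − 5h = 09:45 UTC.

09:45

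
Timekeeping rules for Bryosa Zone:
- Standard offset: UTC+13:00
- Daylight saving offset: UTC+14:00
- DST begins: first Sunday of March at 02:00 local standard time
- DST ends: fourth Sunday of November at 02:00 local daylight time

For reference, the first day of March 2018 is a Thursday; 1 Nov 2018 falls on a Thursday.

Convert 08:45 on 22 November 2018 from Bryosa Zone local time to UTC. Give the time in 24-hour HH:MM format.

18:45

1 March 2018 is a Thursday, so the first Sunday is March 4.
1 November 2018 is a Thursday, so the first Sunday is November 4 and the fourth is November 25.
Daylight saving runs 4 March – 25 November; 22 November 2018 is inside that window, so Bryosa Zone is at UTC+14:00.
08:45 local − 14h = 18:45 UTC (rolling into the previous day, 21 November 2018).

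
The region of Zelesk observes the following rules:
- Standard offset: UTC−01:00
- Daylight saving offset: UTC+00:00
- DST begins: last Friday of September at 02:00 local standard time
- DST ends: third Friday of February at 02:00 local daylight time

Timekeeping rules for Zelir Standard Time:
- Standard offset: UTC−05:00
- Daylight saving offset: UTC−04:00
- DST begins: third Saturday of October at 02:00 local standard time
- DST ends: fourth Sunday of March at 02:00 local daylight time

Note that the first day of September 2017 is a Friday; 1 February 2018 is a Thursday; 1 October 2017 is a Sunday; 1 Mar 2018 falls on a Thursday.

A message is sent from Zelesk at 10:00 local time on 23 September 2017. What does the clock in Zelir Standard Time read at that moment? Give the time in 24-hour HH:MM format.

1 September 2017 is a Friday, so Fridays fall on 1, 8, 15, 22, 29; the last is September 29.
1 February 2018 is a Thursday, so the first Friday is February 2 and the third is February 16.
Daylight saving runs 29 September 2017 – 16 February 2018; 23 September 2017 is outside that window, so Zelesk is on standard time at UTC−01:00.
10:00 Zelesk + 1h = 11:00 UTC.
1 October 2017 is a Sunday, so the first Saturday is October 7 and the third is October 21.
1 March 2018 is a Thursday, so the first Sunday is March 4 and the fourth is March 25.
At the standard offset (UTC−05:00), 11:00 UTC − 5h = 06:00 Zelir Standard Time standard time.
The standard-time date in Zelir Standard Time, 23 September 2017, is outside the daylight-saving period (21 October 2017 – 25 March 2018), so Zelir Standard Time is on standard time, UTC−05:00.
11:00 UTC − 5h = 06:00 Zelir Standard Time.

06:00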